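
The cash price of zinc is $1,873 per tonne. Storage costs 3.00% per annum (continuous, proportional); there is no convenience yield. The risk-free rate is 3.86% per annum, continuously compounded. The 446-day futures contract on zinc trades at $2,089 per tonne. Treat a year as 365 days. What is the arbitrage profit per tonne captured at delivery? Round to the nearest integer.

Fair futures: F* = S·e^(carry·T), with carry = (r + u) = 0.0386 + 0.0300 = 0.0686
F* = 1873 · e^(0.0686 × 446/365) = 1873 · e^0.083824 = 1873 × 1.087437 = $2036.7695
Market $2089 > fair $2036.7695: forward overpriced → cash-and-carry (buy spot, short the forward).
At maturity, profit = |F_mkt − F*| = |2089 − 2036.7695| = $52 per tonne

$52 per tonne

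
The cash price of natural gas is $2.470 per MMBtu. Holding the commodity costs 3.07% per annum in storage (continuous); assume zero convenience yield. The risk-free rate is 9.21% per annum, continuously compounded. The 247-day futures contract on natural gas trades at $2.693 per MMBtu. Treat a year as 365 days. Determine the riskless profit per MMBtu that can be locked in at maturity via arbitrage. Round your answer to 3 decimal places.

Fair futures: F* = S·e^(carry·T), with carry = (r + u) = 0.0921 + 0.0307 = 0.1228
F* = 2.470 · e^(0.1228 × 247/365) = 2.470 · e^0.083100 = 2.470 × 1.086650 = $2.6840
Market $2.693 > fair $2.6840: forward overpriced → cash-and-carry (buy spot, short the forward).
At maturity, profit = |F_mkt − F*| = |2.693 − 2.6840| = $0.009 per MMBtu

$0.009 per MMBtu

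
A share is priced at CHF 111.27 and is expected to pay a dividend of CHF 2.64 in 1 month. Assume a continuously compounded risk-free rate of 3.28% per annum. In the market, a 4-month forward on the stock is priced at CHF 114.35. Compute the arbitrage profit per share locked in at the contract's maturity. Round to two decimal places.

CHF 4.52 per share

PV(dividends) I = 2.64·e^(−0.0328·1/12) = 2.6328
Fair forward F* = (S − I)·e^(rT) = (111.27 − 2.6328)·e^0.010933 = 108.6372 × 1.010993 = 109.8314
Market CHF 114.35 > fair 109.8314: forward overpriced → cash-and-carry (borrow at r, buy the stock and collect the dividends, short the forward).
Profit at T = |F_mkt − F*| = |114.35 − 109.8314| = CHF 4.52 per share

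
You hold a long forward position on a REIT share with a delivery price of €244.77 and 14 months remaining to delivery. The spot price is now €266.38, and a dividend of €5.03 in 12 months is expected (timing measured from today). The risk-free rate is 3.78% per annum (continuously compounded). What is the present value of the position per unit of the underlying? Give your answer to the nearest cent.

PV(remaining dividends) I = 5.03·e^(−0.0378·12/12) = 4.8434
Current forward F = (S − I)·e^(rT) = (266.38 − 4.8434)·e^(0.0378·14/12) = 261.5366 × 1.045087 = 273.3285
Value (long) = (F − K)·e^(−rT) = (273.3285 − 244.77) × 0.956858 = 27.3264
Value = €27.33

€27.33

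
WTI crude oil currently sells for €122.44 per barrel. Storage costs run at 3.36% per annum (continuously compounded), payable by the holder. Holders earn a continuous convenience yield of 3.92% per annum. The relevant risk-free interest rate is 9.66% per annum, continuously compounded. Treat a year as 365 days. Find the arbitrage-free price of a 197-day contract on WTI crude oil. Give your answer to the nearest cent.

Net carry = r + u − y = 0.0966 + 0.0336 − 0.0392 = 0.0910
F = S·e^((r+u−y)T) = 122.44 · e^(0.0910 × 197/365) = 122.44 · e^0.049115
= 122.44 × 1.050341 = €128.60 per barrel

€128.60 per barrel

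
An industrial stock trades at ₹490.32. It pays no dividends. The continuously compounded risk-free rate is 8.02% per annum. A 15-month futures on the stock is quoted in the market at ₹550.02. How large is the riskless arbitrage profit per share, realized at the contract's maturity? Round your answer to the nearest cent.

Fair futures: F* = S·e^(carry·T), with carry = r = 0.0802
F* = 490.32 · e^(0.0802 × 15/12) = 490.32 · e^0.100250 = 490.32 × 1.105447 = ₹542.0228
Market ₹550.02 > fair ₹542.0228: forward overpriced → cash-and-carry (buy spot, short the forward).
At maturity, profit = |F_mkt − F*| = |550.02 − 542.0228| = ₹8.00 per share

₹8.00 per share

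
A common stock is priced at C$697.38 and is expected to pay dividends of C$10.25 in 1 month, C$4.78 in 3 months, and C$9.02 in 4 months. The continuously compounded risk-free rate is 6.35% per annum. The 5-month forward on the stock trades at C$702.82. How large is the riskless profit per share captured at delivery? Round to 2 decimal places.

C$11.11 per share

PV(dividends) I = 10.25·e^(−0.0635·1/12) + 4.78·e^(−0.0635·3/12) + 9.02·e^(−0.0635·4/12) = 23.7317
Fair forward F* = (S − I)·e^(rT) = (697.38 − 23.7317)·e^0.026458 = 673.6483 × 1.026811 = 691.7095
Market C$702.82 > fair 691.7095: forward overpriced → cash-and-carry (borrow at r, buy the stock and collect the dividends, short the forward).
Profit at T = |F_mkt − F*| = |702.82 − 691.7095| = C$11.11 per share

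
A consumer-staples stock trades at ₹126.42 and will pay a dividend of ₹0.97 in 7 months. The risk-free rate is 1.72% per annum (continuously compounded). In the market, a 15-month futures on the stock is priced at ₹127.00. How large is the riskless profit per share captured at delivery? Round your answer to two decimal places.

₹1.19 per share

PV(dividends) I = 0.97·e^(−0.0172·7/12) = 0.9603
Fair futures F* = (S − I)·e^(rT) = (126.42 − 0.9603)·e^0.021500 = 125.4597 × 1.021733 = 128.1863
Market ₹127.00 < fair 128.1863: forward underpriced → reverse cash-and-carry (short the stock, invest proceeds at r, pay the dividends, go long the forward).
Profit at T = |F_mkt − F*| = |127.00 − 128.1863| = ₹1.19 per share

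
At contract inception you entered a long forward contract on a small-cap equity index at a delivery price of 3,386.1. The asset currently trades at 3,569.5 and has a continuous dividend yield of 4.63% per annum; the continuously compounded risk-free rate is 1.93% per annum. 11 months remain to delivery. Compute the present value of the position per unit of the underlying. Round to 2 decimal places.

Current fair forward for the remaining 11 months: F = S·e^((r − q)·T), (r − q) = 0.0193 − 0.0463 = -0.0270
F = 3569.5 · e^(-0.0270 × 11/12) = 3569.5 × 0.97555377 = 3482.2392
Value of long forward = (F − K)·e^(−rT) = (3482.2392 − 3386.1) · e^(−0.0193·11/12)
= 96.1392 × 0.98246391 = 94.45

94.45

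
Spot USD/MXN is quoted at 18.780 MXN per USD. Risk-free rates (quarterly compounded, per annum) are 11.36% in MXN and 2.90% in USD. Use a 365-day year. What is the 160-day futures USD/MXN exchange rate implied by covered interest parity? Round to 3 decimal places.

By covered interest parity, F = S · (1+r_MXN/4)^(4T) / (1+r_USD/4)^(4T)
= 18.780 × 1.050329 / 1.012747 = 18.780 × 1.037109
F = 19.477 MXN per USD

19.477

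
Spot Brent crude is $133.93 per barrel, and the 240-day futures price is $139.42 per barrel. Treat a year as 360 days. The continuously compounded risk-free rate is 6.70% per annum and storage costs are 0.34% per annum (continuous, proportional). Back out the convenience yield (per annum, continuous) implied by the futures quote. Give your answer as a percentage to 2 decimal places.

1.01%

F = S·e^((r+u−y)T) ⇒ (r+u−y) = ln(F/S)/T
ln(139.42/133.93) = 0.040174; /T ⇒ 0.060261
y = r + u − ln(F/S)/T = 0.0670 + 0.0034 − 0.060261 = 0.010139
y = 1.01%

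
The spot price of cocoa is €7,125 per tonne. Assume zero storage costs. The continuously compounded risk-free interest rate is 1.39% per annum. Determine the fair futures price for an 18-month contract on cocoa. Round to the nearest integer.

€7,275 per tonne

F = S·e^(rT) = 7125 · e^(0.0139 × 18/12) = 7125 · e^0.020850
= 7125 × 1.021069 = €7,275 per tonne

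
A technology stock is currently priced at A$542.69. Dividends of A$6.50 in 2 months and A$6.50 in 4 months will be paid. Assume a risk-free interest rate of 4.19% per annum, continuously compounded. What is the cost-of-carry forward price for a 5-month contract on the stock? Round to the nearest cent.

A$539.16

PV(dividends) I = 6.50·e^(−0.0419·2/12) + 6.50·e^(−0.0419·4/12)
I = 6.4548 + 6.4098 = 12.8646
F = (S − I)·e^(rT) = (542.69 − 12.8646) · e^(0.0419·5/12)
= 529.8254 · e^0.017458 = 529.8254 × 1.017611 = A$539.16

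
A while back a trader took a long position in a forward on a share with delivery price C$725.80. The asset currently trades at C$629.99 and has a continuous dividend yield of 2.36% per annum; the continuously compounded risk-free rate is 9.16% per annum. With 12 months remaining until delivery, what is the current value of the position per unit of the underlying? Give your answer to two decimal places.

-C$46.97

Current fair forward for the remaining 12 months: F = S·e^((r − q)·T), (r − q) = 0.0916 − 0.0236 = 0.0680
F = 629.99 · e^(0.0680 × 12/12) = 629.99 × 1.070365 = 674.3192
Value of long forward = (F − K)·e^(−rT) = (674.3192 − 725.80) · e^(−0.0916·12/12)
= -51.4808 × 0.912470 = -46.97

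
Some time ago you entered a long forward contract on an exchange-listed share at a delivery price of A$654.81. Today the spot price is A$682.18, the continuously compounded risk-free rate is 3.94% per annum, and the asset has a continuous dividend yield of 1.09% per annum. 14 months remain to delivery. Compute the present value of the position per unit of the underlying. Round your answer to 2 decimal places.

A$48.17

Current fair forward for the remaining 14 months: F = S·e^((r − q)·T), (r − q) = 0.0394 − 0.0109 = 0.0285
F = 682.18 · e^(0.0285 × 14/12) = 682.18 × 1.033809 = 705.2438
Value of long forward = (F − K)·e^(−rT) = (705.2438 − 654.81) · e^(−0.0394·14/12)
= 50.4338 × 0.955074 = 48.17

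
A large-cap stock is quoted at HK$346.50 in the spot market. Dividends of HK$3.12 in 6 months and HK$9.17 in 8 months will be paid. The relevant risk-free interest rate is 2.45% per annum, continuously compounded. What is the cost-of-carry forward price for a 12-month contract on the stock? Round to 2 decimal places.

HK$342.69

PV(dividends) I = 3.12·e^(−0.0245·6/12) + 9.17·e^(−0.0245·8/12)
I = 3.0820 + 9.0214 = 12.1034
F = (S − I)·e^(rT) = (346.50 − 12.1034) · e^(0.0245·12/12)
= 334.3966 · e^0.024500 = 334.3966 × 1.024803 = HK$342.69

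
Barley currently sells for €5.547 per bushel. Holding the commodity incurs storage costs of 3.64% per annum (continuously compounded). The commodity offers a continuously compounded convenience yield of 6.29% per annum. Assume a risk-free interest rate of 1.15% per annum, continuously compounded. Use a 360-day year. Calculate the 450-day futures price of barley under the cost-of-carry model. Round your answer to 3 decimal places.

Net carry = r + u − y = 0.0115 + 0.0364 − 0.0629 = -0.0150
F = S·e^((r+u−y)T) = 5.547 · e^(-0.0150 × 450/360) = 5.547 · e^-0.018750
= 5.547 × 0.981425 = €5.444 per bushel

€5.444 per bushel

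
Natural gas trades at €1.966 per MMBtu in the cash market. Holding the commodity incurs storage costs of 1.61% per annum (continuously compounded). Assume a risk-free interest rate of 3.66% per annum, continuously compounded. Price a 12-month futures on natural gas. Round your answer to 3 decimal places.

Net carry = r + u − y = 0.0366 + 0.0161 − 0.0000 = 0.0527
F = S·e^((r+u−y)T) = 1.966 · e^(0.0527 × 12/12) = 1.966 · e^0.052700
= 1.966 × 1.054113 = €2.072 per MMBtu

€2.072 per MMBtu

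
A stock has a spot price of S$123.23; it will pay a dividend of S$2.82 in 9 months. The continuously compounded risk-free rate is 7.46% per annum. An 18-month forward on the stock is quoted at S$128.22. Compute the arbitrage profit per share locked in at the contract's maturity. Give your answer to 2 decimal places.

S$6.62 per share

PV(dividends) I = 2.82·e^(−0.0746·9/12) = 2.6666
Fair forward F* = (S − I)·e^(rT) = (123.23 − 2.6666)·e^0.111900 = 120.5634 × 1.118401 = 134.8382
Market S$128.22 < fair 134.8382: forward underpriced → reverse cash-and-carry (short the stock, invest proceeds at r, pay the dividends, go long the forward).
Profit at T = |F_mkt − F*| = |128.22 − 134.8382| = S$6.62 per share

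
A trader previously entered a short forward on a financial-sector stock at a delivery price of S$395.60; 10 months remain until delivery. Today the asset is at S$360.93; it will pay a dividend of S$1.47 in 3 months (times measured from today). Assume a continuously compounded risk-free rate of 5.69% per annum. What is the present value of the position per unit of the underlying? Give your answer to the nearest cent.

PV(remaining dividends) I = 1.47·e^(−0.0569·3/12) = 1.4492
Current forward F = (S − I)·e^(rT) = (360.93 − 1.4492)·e^(0.0569·10/12) = 359.4808 × 1.048559 = 376.9368
Value (long) = (F − K)·e^(−rT) = (376.9368 − 395.60) × 0.953690 = -17.7989
Short position value = −(long value) = S$17.80

S$17.80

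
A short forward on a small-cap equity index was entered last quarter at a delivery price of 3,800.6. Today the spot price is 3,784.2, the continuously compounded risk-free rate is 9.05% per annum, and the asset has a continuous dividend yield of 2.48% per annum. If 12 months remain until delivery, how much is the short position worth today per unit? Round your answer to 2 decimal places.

Current fair forward for the remaining 12 months: F = S·e^((r − q)·T), (r − q) = 0.0905 − 0.0248 = 0.0657
F = 3784.2 · e^(0.0657 × 12/12) = 3784.2 × 1.06790630 = 4041.1710
Value of long forward = (F − K)·e^(−rT) = (4041.1710 − 3800.6) · e^(−0.0905·12/12)
= 240.5710 × 0.91347433 = 219.76
Short position value = −(long value) = -219.76

-219.76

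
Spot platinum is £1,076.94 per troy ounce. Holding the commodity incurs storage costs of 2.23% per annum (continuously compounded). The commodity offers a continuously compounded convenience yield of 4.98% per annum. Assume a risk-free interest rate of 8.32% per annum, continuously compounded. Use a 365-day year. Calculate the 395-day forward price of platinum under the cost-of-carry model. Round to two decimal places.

£1,143.85 per troy ounce

Net carry = r + u − y = 0.0832 + 0.0223 − 0.0498 = 0.0557
F = S·e^((r+u−y)T) = 1076.94 · e^(0.0557 × 395/365) = 1076.94 · e^0.06027808
= 1076.94 × 1.06213186 = £1,143.85 per troy ounce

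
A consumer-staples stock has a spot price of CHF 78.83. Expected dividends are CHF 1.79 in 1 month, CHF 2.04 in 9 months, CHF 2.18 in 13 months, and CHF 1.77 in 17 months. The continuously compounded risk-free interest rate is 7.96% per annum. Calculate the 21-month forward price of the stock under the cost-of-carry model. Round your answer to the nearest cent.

PV(dividends) I = 1.79·e^(−0.0796·1/12) + 2.04·e^(−0.0796·9/12) + 2.18·e^(−0.0796·13/12) + 1.77·e^(−0.0796·17/12)
I = 1.7782 + 1.9218 + 1.9999 + 1.5812 = 7.2811
F = (S − I)·e^(rT) = (78.83 − 7.2811) · e^(0.0796·21/12)
= 71.5489 · e^0.139300 = 71.5489 × 1.149469 = CHF 82.24

CHF 82.24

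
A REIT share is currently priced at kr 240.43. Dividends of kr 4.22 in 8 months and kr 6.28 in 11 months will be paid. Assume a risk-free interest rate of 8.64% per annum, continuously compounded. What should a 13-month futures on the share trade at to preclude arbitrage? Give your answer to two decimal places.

kr 253.28

PV(dividends) I = 4.22·e^(−0.0864·8/12) + 6.28·e^(−0.0864·11/12)
I = 3.9838 + 5.8018 = 9.7856
F = (S − I)·e^(rT) = (240.43 − 9.7856) · e^(0.0864·13/12)
= 230.6444 · e^0.093600 = 230.6444 × 1.098120 = kr 253.28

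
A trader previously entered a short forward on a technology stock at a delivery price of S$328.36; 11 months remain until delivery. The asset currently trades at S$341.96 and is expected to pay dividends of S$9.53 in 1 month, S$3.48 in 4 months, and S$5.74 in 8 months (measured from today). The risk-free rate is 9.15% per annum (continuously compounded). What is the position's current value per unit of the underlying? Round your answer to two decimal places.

PV(remaining dividends) I = 9.53·e^(−0.0915·1/12) + 3.48·e^(−0.0915·4/12) + 5.74·e^(−0.0915·8/12) = 18.2334
Current forward F = (S − I)·e^(rT) = (341.96 − 18.2334)·e^(0.0915·11/12) = 323.7266 × 1.087493 = 352.0504
Value (long) = (F − K)·e^(−rT) = (352.0504 − 328.36) × 0.919546 = 21.7844
Short position value = −(long value) = -S$21.78

-S$21.78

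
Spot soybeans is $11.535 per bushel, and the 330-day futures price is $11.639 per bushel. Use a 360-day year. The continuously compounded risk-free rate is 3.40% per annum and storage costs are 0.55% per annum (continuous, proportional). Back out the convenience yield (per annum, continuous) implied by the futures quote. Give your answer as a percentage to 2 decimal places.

2.97%

F = S·e^((r+u−y)T) ⇒ (r+u−y) = ln(F/S)/T
ln(11.639/11.535) = 0.008976; /T ⇒ 0.009792
y = r + u − ln(F/S)/T = 0.0340 + 0.0055 − 0.009792 = 0.029708
y = 2.97%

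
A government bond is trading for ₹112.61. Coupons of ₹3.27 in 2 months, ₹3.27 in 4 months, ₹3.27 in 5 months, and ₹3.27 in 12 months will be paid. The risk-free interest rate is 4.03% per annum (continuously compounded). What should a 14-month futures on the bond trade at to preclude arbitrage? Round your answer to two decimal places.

₹104.58

PV(coupons) I = 3.27·e^(−0.0403·2/12) + 3.27·e^(−0.0403·4/12) + 3.27·e^(−0.0403·5/12) + 3.27·e^(−0.0403·12/12)
I = 3.2481 + 3.2264 + 3.2155 + 3.1408 = 12.8308
F = (S − I)·e^(rT) = (112.61 − 12.8308) · e^(0.0403·14/12)
= 99.7792 · e^0.047017 = 99.7792 × 1.048140 = ₹104.58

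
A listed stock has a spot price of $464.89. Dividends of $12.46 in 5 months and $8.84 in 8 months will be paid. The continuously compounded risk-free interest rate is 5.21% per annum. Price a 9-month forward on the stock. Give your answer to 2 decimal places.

PV(dividends) I = 12.46·e^(−0.0521·5/12) + 8.84·e^(−0.0521·8/12)
I = 12.1924 + 8.5382 = 20.7306
F = (S − I)·e^(rT) = (464.89 − 20.7306) · e^(0.0521·9/12)
= 444.1594 · e^0.039075 = 444.1594 × 1.039848 = $461.86

$461.86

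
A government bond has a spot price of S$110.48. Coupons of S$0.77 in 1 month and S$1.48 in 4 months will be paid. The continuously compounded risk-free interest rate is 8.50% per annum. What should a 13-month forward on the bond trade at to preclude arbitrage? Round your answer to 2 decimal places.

PV(coupons) I = 0.77·e^(−0.0850·1/12) + 1.48·e^(−0.0850·4/12)
I = 0.7646 + 1.4387 = 2.2033
F = (S − I)·e^(rT) = (110.48 − 2.2033) · e^(0.0850·13/12)
= 108.2767 · e^0.092083 = 108.2767 × 1.096456 = S$118.72

S$118.72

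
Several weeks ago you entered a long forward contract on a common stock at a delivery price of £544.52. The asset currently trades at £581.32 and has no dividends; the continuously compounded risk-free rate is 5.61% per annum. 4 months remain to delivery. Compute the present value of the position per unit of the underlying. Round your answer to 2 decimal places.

£46.89

Current fair forward for the remaining 4 months: F = S·e^(r·T), r = 0.0561
F = 581.32 · e^(0.0561 × 4/12) = 581.32 × 1.018876 = 592.2930
Value of long forward = (F − K)·e^(−rT) = (592.2930 − 544.52) · e^(−0.0561·4/12)
= 47.7730 × 0.981474 = 46.89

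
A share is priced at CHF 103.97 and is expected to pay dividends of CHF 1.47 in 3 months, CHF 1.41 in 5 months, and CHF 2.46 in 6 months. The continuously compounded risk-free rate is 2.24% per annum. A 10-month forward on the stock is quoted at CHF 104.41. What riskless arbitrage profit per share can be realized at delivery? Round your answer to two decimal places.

CHF 3.87 per share

PV(dividends) I = 1.47·e^(−0.0224·3/12) + 1.41·e^(−0.0224·5/12) + 2.46·e^(−0.0224·6/12) = 5.2913
Fair forward F* = (S − I)·e^(rT) = (103.97 − 5.2913)·e^0.018667 = 98.6787 × 1.018842 = 100.5380
Market CHF 104.41 > fair 100.5380: forward overpriced → cash-and-carry (borrow at r, buy the stock and collect the dividends, short the forward).
Profit at T = |F_mkt − F*| = |104.41 − 100.5380| = CHF 3.87 per share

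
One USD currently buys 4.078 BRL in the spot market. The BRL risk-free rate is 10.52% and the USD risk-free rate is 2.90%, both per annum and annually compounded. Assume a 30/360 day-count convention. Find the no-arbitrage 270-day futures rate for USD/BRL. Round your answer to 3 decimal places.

4.302

By covered interest parity, F = S · (1+r_BRL)^T / (1+r_USD)^T
= 4.078 × 1.077905 / 1.021672 = 4.078 × 1.055040
F = 4.302 BRL per USD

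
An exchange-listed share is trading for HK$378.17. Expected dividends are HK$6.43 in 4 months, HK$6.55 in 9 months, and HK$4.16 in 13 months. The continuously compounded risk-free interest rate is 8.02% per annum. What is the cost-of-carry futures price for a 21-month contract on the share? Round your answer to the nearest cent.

PV(dividends) I = 6.43·e^(−0.0802·4/12) + 6.55·e^(−0.0802·9/12) + 4.16·e^(−0.0802·13/12)
I = 6.2604 + 6.1676 + 3.8138 = 16.2418
F = (S − I)·e^(rT) = (378.17 − 16.2418) · e^(0.0802·21/12)
= 361.9282 · e^0.140350 = 361.9282 × 1.150676 = HK$416.46

HK$416.46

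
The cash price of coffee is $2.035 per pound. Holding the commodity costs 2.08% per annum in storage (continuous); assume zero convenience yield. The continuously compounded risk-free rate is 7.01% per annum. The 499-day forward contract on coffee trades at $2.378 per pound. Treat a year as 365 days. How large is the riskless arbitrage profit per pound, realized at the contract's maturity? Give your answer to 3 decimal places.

$0.074 per pound

Fair forward: F* = S·e^(carry·T), with carry = (r + u) = 0.0701 + 0.0208 = 0.0909
F* = 2.035 · e^(0.0909 × 499/365) = 2.035 · e^0.124272 = 2.035 × 1.132324 = $2.3043
Market $2.378 > fair $2.3043: forward overpriced → cash-and-carry (buy spot, short the forward).
At maturity, profit = |F_mkt − F*| = |2.378 − 2.3043| = $0.074 per pound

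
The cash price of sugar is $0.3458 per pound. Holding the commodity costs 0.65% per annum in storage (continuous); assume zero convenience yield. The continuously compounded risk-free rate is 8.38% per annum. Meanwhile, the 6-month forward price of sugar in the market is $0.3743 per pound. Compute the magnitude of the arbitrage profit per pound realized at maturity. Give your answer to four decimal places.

Fair forward: F* = S·e^(carry·T), with carry = (r + u) = 0.0838 + 0.0065 = 0.0903
F* = 0.3458 · e^(0.0903 × 6/12) = 0.3458 · e^0.045150 = 0.3458 × 1.046185 = $0.3618
Market $0.3743 > fair $0.3618: forward overpriced → cash-and-carry (buy spot, short the forward).
At maturity, profit = |F_mkt − F*| = |0.3743 − 0.3618| = $0.0125 per pound

$0.0125 per pound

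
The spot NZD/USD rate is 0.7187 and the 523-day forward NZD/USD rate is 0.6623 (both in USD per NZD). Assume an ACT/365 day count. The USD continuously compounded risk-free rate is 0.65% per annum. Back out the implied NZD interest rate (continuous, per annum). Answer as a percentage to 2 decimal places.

F = S·e^((r_USD − r_NZD)T) ⇒ r_NZD = r_USD − ln(F/S)/T
ln(0.6623/0.7187) = -0.081725; /(523/365) = -0.057036
r_NZD = 0.0065 + 0.057036 = 0.063536
r_NZD = 6.35%

6.35%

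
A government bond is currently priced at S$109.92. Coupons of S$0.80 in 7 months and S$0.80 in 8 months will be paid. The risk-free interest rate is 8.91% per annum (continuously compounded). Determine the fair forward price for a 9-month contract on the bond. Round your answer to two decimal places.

PV(coupons) I = 0.80·e^(−0.0891·7/12) + 0.80·e^(−0.0891·8/12)
I = 0.7595 + 0.7539 = 1.5134
F = (S − I)·e^(rT) = (109.92 − 1.5134) · e^(0.0891·9/12)
= 108.4066 · e^0.066825 = 108.4066 × 1.069108 = S$115.90

S$115.90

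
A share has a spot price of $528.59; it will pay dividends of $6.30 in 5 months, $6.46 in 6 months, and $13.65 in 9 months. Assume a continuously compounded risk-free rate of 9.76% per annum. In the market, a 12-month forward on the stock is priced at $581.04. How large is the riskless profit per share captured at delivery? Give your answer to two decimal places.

PV(dividends) I = 6.30·e^(−0.0976·5/12) + 6.46·e^(−0.0976·6/12) + 13.65·e^(−0.0976·9/12) = 24.8878
Fair forward F* = (S − I)·e^(rT) = (528.59 − 24.8878)·e^0.097600 = 503.7022 × 1.102522 = 555.3428
Market $581.04 > fair 555.3428: forward overpriced → cash-and-carry (borrow at r, buy the stock and collect the dividends, short the forward).
Profit at T = |F_mkt − F*| = |581.04 − 555.3428| = $25.70 per share

$25.70 per share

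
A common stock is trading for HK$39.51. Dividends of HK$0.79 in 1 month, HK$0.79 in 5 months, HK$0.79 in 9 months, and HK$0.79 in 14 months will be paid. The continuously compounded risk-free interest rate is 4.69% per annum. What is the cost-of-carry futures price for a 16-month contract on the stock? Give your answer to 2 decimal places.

PV(dividends) I = 0.79·e^(−0.0469·1/12) + 0.79·e^(−0.0469·5/12) + 0.79·e^(−0.0469·9/12) + 0.79·e^(−0.0469·14/12)
I = 0.7869 + 0.7747 + 0.7627 + 0.7479 = 3.0722
F = (S − I)·e^(rT) = (39.51 − 3.0722) · e^(0.0469·16/12)
= 36.4378 · e^0.062533 = 36.4378 × 1.064530 = HK$38.79

HK$38.79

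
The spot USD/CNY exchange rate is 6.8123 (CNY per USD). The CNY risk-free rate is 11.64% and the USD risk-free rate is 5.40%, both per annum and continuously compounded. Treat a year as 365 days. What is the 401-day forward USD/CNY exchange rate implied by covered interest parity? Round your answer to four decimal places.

F = S·e^((r_CNY − r_USD)T) = 6.8123 · e^((0.1164 − 0.0540) × 401/365)
= 6.8123 · e^0.068555 = 6.8123 × 1.070960
F = 7.2957 CNY per USD

7.2957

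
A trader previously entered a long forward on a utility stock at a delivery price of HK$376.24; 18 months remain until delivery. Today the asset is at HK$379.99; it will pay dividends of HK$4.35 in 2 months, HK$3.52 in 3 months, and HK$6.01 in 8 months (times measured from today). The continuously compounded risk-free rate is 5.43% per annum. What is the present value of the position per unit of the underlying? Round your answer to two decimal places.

PV(remaining dividends) I = 4.35·e^(−0.0543·2/12) + 3.52·e^(−0.0543·3/12) + 6.01·e^(−0.0543·8/12) = 13.5797
Current forward F = (S − I)·e^(rT) = (379.99 − 13.5797)·e^(0.0543·18/12) = 366.4103 × 1.084859 = 397.5035
Value (long) = (F − K)·e^(−rT) = (397.5035 − 376.24) × 0.921779 = 19.6002
Value = HK$19.60

HK$19.60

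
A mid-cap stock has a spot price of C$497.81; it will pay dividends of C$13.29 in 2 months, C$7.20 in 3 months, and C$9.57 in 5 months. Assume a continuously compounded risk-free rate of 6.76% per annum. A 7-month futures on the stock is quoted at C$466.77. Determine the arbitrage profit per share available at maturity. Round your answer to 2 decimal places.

PV(dividends) I = 13.29·e^(−0.0676·2/12) + 7.20·e^(−0.0676·3/12) + 9.57·e^(−0.0676·5/12) = 29.5247
Fair futures F* = (S − I)·e^(rT) = (497.81 − 29.5247)·e^0.039433 = 468.2853 × 1.040221 = 487.1202
Market C$466.77 < fair 487.1202: forward underpriced → reverse cash-and-carry (short the stock, invest proceeds at r, pay the dividends, go long the forward).
Profit at T = |F_mkt − F*| = |466.77 − 487.1202| = C$20.35 per share

C$20.35 per share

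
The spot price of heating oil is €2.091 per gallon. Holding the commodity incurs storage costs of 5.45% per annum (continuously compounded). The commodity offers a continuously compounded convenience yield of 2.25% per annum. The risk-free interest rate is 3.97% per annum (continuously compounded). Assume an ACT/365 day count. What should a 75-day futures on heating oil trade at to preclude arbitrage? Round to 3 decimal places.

Net carry = r + u − y = 0.0397 + 0.0545 − 0.0225 = 0.0717
F = S·e^((r+u−y)T) = 2.091 · e^(0.0717 × 75/365) = 2.091 · e^0.014733
= 2.091 × 1.014842 = €2.122 per gallon

€2.122 per gallon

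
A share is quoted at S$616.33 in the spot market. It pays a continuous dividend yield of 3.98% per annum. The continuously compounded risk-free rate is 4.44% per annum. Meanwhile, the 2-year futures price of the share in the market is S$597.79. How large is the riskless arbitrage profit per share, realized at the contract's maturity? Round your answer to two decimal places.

S$24.24 per share

Fair futures: F* = S·e^(carry·T), with carry = (r − q) = 0.0444 − 0.0398 = 0.0046
F* = 616.33 · e^(0.0046 × 2) = 616.33 · e^0.009200 = 616.33 × 1.009242 = S$622.0261
Market S$597.79 < fair S$622.0261: forward underpriced → reverse cash-and-carry (short spot, go long the forward).
At maturity, profit = |F_mkt − F*| = |597.79 − 622.0261| = S$24.24 per share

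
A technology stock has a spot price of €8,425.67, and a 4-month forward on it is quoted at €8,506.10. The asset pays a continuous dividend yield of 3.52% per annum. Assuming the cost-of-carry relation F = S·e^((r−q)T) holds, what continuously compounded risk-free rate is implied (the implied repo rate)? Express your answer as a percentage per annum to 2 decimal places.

6.37%

From F = S·e^((r−q)T): (r − q) = ln(F/S)/T
ln(8506.10/8425.67) = ln(1.009546) = 0.009501
(r − q) = 0.009501 / (4/12) = 0.028503
r = ln(F/S)/T + q = 0.028503 + 0.0352 = 0.063703
r = 6.37%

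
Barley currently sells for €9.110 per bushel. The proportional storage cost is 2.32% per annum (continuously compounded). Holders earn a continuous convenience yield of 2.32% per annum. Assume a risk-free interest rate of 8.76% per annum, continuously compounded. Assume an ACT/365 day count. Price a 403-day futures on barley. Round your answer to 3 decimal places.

Net carry = r + u − y = 0.0876 + 0.0232 − 0.0232 = 0.0876
F = S·e^((r+u−y)T) = 9.110 · e^(0.0876 × 403/365) = 9.110 · e^0.096720
= 9.110 × 1.101552 = €10.035 per bushel

€10.035 per bushel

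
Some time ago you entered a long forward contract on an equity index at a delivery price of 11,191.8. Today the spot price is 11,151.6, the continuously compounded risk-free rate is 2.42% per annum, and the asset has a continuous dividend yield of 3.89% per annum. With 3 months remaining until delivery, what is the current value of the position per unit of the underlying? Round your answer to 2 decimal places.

Current fair forward for the remaining 3 months: F = S·e^((r − q)·T), (r − q) = 0.0242 − 0.0389 = -0.0147
F = 11151.6 · e^(-0.0147 × 3/12) = 11151.6 × 0.99633174 = 11110.6930
Value of long forward = (F − K)·e^(−rT) = (11110.6930 − 11191.8) · e^(−0.0242·3/12)
= -81.1070 × 0.99396826 = -80.62

-80.62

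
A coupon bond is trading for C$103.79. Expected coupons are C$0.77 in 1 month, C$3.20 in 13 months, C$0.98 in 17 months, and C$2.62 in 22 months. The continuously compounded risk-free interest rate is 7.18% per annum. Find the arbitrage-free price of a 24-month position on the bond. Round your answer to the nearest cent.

C$111.84

PV(coupons) I = 0.77·e^(−0.0718·1/12) + 3.20·e^(−0.0718·13/12) + 0.98·e^(−0.0718·17/12) + 2.62·e^(−0.0718·22/12)
I = 0.7654 + 2.9605 + 0.8852 + 2.2969 = 6.9080
F = (S − I)·e^(rT) = (103.79 − 6.9080) · e^(0.0718·24/12)
= 96.8820 · e^0.143600 = 96.8820 × 1.154422 = C$111.84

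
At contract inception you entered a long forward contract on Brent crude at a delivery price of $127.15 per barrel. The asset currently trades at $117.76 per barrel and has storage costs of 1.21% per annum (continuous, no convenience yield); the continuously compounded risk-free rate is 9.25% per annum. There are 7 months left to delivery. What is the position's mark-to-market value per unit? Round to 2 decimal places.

Current fair forward for the remaining 7 months: F = S·e^((r + u)·T), (r + u) = 0.0925 + 0.0121 = 0.1046
F = 117.76 · e^(0.1046 × 7/12) = 117.76 × 1.062917 = 125.1691
Value of long forward = (F − K)·e^(−rT) = (125.1691 − 127.15) · e^(−0.0925·7/12)
= -1.9809 × 0.947472 = -1.88

-$1.88 per barrel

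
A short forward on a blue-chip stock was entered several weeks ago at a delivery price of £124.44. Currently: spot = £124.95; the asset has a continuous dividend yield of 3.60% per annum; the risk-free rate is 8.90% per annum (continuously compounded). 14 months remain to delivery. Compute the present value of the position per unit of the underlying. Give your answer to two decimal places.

-£7.64

Current fair forward for the remaining 14 months: F = S·e^((r − q)·T), (r − q) = 0.0890 − 0.0360 = 0.0530
F = 124.95 · e^(0.0530 × 14/12) = 124.95 × 1.063785 = 132.9199
Value of long forward = (F − K)·e^(−rT) = (132.9199 − 124.44) · e^(−0.0890·14/12)
= 8.4799 × 0.901376 = 7.64
Short position value = −(long value) = -£7.64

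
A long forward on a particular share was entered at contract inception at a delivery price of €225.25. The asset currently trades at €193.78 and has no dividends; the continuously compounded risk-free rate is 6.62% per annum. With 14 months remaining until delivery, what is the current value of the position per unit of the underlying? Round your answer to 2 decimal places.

Current fair forward for the remaining 14 months: F = S·e^(r·T), r = 0.0662
F = 193.78 · e^(0.0662 × 14/12) = 193.78 × 1.080294 = 209.3394
Value of long forward = (F − K)·e^(−rT) = (209.3394 − 225.25) · e^(−0.0662·14/12)
= -15.9106 × 0.925674 = -14.73

-€14.73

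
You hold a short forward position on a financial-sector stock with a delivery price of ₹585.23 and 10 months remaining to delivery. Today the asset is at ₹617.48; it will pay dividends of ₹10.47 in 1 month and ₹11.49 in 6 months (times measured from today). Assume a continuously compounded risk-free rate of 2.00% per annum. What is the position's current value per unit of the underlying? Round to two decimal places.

-₹20.09

PV(remaining dividends) I = 10.47·e^(−0.0200·1/12) + 11.49·e^(−0.0200·6/12) = 21.8282
Current forward F = (S − I)·e^(rT) = (617.48 − 21.8282)·e^(0.0200·10/12) = 595.6518 × 1.016806 = 605.6623
Value (long) = (F − K)·e^(−rT) = (605.6623 − 585.23) × 0.983471 = 20.0946
Short position value = −(long value) = -₹20.09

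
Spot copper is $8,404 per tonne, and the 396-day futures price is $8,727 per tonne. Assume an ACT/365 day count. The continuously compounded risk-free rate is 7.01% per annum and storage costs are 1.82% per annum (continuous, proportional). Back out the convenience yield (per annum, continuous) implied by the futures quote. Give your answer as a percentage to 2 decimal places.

5.35%

F = S·e^((r+u−y)T) ⇒ (r+u−y) = ln(F/S)/T
ln(8727/8404) = 0.037714; /T ⇒ 0.034762
y = r + u − ln(F/S)/T = 0.0701 + 0.0182 − 0.034762 = 0.053538
y = 5.35%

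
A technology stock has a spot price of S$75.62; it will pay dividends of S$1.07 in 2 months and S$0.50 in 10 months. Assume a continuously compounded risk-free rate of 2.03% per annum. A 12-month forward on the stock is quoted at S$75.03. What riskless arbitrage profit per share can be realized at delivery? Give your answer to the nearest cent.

S$0.55 per share

PV(dividends) I = 1.07·e^(−0.0203·2/12) + 0.50·e^(−0.0203·10/12) = 1.5580
Fair forward F* = (S − I)·e^(rT) = (75.62 − 1.5580)·e^0.020300 = 74.0620 × 1.020507 = 75.5808
Market S$75.03 < fair 75.5808: forward underpriced → reverse cash-and-carry (short the stock, invest proceeds at r, pay the dividends, go long the forward).
Profit at T = |F_mkt − F*| = |75.03 − 75.5808| = S$0.55 per share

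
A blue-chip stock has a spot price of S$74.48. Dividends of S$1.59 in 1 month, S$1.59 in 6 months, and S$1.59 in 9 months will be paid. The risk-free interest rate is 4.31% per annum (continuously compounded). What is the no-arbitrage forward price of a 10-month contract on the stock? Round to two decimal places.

PV(dividends) I = 1.59·e^(−0.0431·1/12) + 1.59·e^(−0.0431·6/12) + 1.59·e^(−0.0431·9/12)
I = 1.5843 + 1.5561 + 1.5394 = 4.6798
F = (S − I)·e^(rT) = (74.48 − 4.6798) · e^(0.0431·10/12)
= 69.8002 · e^0.035917 = 69.8002 × 1.036570 = S$72.35

S$72.35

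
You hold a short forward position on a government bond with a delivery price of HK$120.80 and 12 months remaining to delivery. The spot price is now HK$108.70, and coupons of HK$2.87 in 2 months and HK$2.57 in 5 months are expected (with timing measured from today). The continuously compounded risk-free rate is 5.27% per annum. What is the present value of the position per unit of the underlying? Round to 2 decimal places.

HK$11.26

PV(remaining coupons) I = 2.87·e^(−0.0527·2/12) + 2.57·e^(−0.0527·5/12) = 5.3591
Current forward F = (S − I)·e^(rT) = (108.70 − 5.3591)·e^(0.0527·12/12) = 103.3409 × 1.054113 = 108.9330
Value (long) = (F − K)·e^(−rT) = (108.9330 − 120.80) × 0.948665 = -11.2578
Short position value = −(long value) = HK$11.26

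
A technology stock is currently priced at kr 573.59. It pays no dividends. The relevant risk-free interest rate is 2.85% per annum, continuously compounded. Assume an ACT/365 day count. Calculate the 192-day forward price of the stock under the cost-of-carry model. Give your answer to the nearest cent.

kr 582.25

F = S·e^(rT) = 573.59 · e^(0.0285 × 192/365)
= 573.59 · e^0.014992 = 573.59 × 1.015105
F = kr 582.25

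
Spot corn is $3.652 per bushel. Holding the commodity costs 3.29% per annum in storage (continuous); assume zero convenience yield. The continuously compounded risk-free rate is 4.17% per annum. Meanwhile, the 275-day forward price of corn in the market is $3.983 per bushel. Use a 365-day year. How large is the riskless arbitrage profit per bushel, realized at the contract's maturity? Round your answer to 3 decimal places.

Fair forward: F* = S·e^(carry·T), with carry = (r + u) = 0.0417 + 0.0329 = 0.0746
F* = 3.652 · e^(0.0746 × 275/365) = 3.652 · e^0.056205 = 3.652 × 1.057815 = $3.8631
Market $3.983 > fair $3.8631: forward overpriced → cash-and-carry (buy spot, short the forward).
At maturity, profit = |F_mkt − F*| = |3.983 − 3.8631| = $0.120 per bushel

$0.120 per bushel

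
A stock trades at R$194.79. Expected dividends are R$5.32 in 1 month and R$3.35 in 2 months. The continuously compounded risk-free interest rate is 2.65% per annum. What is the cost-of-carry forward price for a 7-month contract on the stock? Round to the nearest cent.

PV(dividends) I = 5.32·e^(−0.0265·1/12) + 3.35·e^(−0.0265·2/12)
I = 5.3083 + 3.3352 = 8.6435
F = (S − I)·e^(rT) = (194.79 − 8.6435) · e^(0.0265·7/12)
= 186.1465 · e^0.015458 = 186.1465 × 1.015578 = R$189.05

R$189.05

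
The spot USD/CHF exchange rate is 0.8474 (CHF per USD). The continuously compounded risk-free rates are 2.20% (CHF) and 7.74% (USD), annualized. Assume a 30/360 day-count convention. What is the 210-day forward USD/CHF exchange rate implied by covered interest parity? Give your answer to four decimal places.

F = S·e^((r_CHF − r_USD)T) = 0.8474 · e^((0.0220 − 0.0774) × 210/360)
= 0.8474 · e^-0.032317 = 0.8474 × 0.968200
F = 0.8205 CHF per USD

0.8205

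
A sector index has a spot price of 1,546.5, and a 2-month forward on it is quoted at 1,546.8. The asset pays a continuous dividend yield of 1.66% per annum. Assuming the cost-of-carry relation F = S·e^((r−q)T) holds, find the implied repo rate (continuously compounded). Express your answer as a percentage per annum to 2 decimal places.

1.78%

From F = S·e^((r−q)T): (r − q) = ln(F/S)/T
ln(1546.8/1546.5) = ln(1.000194) = 0.000194
(r − q) = 0.000194 / (2/12) = 0.001164
r = ln(F/S)/T + q = 0.001164 + 0.0166 = 0.017764
r = 1.78%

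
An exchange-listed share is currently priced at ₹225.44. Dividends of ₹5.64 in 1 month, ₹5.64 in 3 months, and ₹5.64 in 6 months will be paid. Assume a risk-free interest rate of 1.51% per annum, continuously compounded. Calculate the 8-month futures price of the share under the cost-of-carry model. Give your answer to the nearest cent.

PV(dividends) I = 5.64·e^(−0.0151·1/12) + 5.64·e^(−0.0151·3/12) + 5.64·e^(−0.0151·6/12)
I = 5.6329 + 5.6187 + 5.5976 = 16.8492
F = (S − I)·e^(rT) = (225.44 − 16.8492) · e^(0.0151·8/12)
= 208.5908 · e^0.010067 = 208.5908 × 1.010118 = ₹210.70

₹210.70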